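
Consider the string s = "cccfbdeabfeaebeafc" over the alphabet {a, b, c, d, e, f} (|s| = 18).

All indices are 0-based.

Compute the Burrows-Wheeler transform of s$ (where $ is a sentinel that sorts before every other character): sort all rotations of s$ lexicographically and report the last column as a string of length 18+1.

ceeefeaf$ccbdfbacab

rank  rotation             last
    0  $cccfbdeabfeaebeafc  c
    1  abfeaebeafc$cccfbde  e
    2  aebeafc$cccfbdeabfe  e
    3  afc$cccfbdeabfeaebe  e
    4  bdeabfeaebeafc$cccf  f
    5  beafc$cccfbdeabfeae  e
    6  bfeaebeafc$cccfbdea  a
    7  c$cccfbdeabfeaebeaf  f
    8  cccfbdeabfeaebeafc$  $
    9  ccfbdeabfeaebeafc$c  c
   10  cfbdeabfeaebeafc$cc  c
   11  deabfeaebeafc$cccfb  b
   12  eabfeaebeafc$cccfbd  d
   13  eaebeafc$cccfbdeabf  f
   14  eafc$cccfbdeabfeaeb  b
   15  ebeafc$cccfbdeabfea  a
   16  fbdeabfeaebeafc$ccc  c
   17  fc$cccfbdeabfeaebea  a
   18  feaebeafc$cccfbdeab  b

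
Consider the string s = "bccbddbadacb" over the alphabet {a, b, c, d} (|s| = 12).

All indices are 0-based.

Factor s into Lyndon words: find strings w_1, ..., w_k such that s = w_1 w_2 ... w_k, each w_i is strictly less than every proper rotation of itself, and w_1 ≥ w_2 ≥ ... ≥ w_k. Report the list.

emit factor 1: 'bccbdd' (i=0, period=6)
emit factor 2: 'b' (i=6, period=1)
emit factor 3: 'ad' (i=7, period=2)
emit factor 4: 'acb' (i=9, period=3)

["bccbdd", "b", "ad", "acb"]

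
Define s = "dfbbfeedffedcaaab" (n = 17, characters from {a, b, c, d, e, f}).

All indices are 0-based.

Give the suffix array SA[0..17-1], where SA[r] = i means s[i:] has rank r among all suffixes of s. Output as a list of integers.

[13, 14, 15, 16, 2, 3, 12, 11, 0, 7, 10, 6, 5, 1, 9, 4, 8]

sorted suffixes:
  #0 SA[0]=13  'aaab'
  #1 SA[1]=14  'aab'
  #2 SA[2]=15  'ab'
  #3 SA[3]=16  'b'
  #4 SA[4]=2  'bbfeedffedcaaab'
  #5 SA[5]=3  'bfeedffedcaaab'
  #6 SA[6]=12  'caaab'
  #7 SA[7]=11  'dcaaab'
  #8 SA[8]=0  'dfbbfeedffedcaaab'
  #9 SA[9]=7  'dffedcaaab'
  #10 SA[10]=10  'edcaaab'
  #11 SA[11]=6  'edffedcaaab'
  #12 SA[12]=5  'eedffedcaaab'
  #13 SA[13]=1  'fbbfeedffedcaaab'
  #14 SA[14]=9  'fedcaaab'
  #15 SA[15]=4  'feedffedcaaab'
  #16 SA[16]=8  'ffedcaaab'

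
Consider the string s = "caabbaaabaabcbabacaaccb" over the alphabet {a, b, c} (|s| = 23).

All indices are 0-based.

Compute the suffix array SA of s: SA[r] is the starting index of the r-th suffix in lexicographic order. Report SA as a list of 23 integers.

sorted suffixes:
  #0 SA[0]=5  'aaabaabcbabacaaccb'
  #1 SA[1]=6  'aabaabcbabacaaccb'
  #2 SA[2]=1  'aabbaaabaabcbabacaaccb'
  #3 SA[3]=9  'aabcbabacaaccb'
  #4 SA[4]=18  'aaccb'
  #5 SA[5]=7  'abaabcbabacaaccb'
  #6 SA[6]=14  'abacaaccb'
  #7 SA[7]=2  'abbaaabaabcbabacaaccb'
  #8 SA[8]=10  'abcbabacaaccb'
  #9 SA[9]=16  'acaaccb'
  #10 SA[10]=19  'accb'
  #11 SA[11]=22  'b'
  #12 SA[12]=4  'baaabaabcbabacaaccb'
  #13 SA[13]=8  'baabcbabacaaccb'
  #14 SA[14]=13  'babacaaccb'
  #15 SA[15]=15  'bacaaccb'
  #16 SA[16]=3  'bbaaabaabcbabacaaccb'
  #17 SA[17]=11  'bcbabacaaccb'
  #18 SA[18]=0  'caabbaaabaabcbabacaaccb'
  #19 SA[19]=17  'caaccb'
  #20 SA[20]=21  'cb'
  #21 SA[21]=12  'cbabacaaccb'
  #22 SA[22]=20  'ccb'

[5, 6, 1, 9, 18, 7, 14, 2, 10, 16, 19, 22, 4, 8, 13, 15, 3, 11, 0, 17, 21, 12, 20]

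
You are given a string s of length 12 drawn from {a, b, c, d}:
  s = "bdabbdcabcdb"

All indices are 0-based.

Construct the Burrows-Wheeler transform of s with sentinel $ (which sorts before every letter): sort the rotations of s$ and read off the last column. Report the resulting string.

bdcdaa$bdbbcb

rank  rotation       last
    0  $bdabbdcabcdb  b
    1  abbdcabcdb$bd  d
    2  abcdb$bdabbdc  c
    3  b$bdabbdcabcd  d
    4  bbdcabcdb$bda  a
    5  bcdb$bdabbdca  a
    6  bdabbdcabcdb$  $
    7  bdcabcdb$bdab  b
    8  cabcdb$bdabbd  d
    9  cdb$bdabbdcab  b
   10  dabbdcabcdb$b  b
   11  db$bdabbdcabc  c
   12  dcabcdb$bdabb  b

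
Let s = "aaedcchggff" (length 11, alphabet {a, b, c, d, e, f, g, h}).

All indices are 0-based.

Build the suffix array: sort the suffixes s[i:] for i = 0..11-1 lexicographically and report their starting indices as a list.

rank | idx | suffix
   0 |   0 | aaedcchggff
   1 |   1 | aedcchggff
   2 |   4 | cchggff
   3 |   5 | chggff
   4 |   3 | dcchggff
   5 |   2 | edcchggff
   6 |  10 | f
   7 |   9 | ff
   8 |   8 | gff
   9 |   7 | ggff
  10 |   6 | hggff

[0, 1, 4, 5, 3, 2, 10, 9, 8, 7, 6]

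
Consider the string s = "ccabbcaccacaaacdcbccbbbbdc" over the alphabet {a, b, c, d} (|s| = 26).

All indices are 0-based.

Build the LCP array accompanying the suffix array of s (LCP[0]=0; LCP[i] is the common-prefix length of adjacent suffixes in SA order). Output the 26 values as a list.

rank→(start, suffix):
  0 → (11, 'aaacdcbccbbbbdc')
  1 → (12, 'aacdcbccbbbbdc')
  2 → (2, 'abbcaccacaaacdcbccbbbbdc')
  3 → (9, 'acaaacdcbccbbbbdc')
  4 → (6, 'accacaaacdcbccbbbbdc')
  5 → (13, 'acdcbccbbbbdc')
  6 → (20, 'bbbbdc')
  7 → (21, 'bbbdc')
  8 → (3, 'bbcaccacaaacdcbccbbbbdc')
  9 → (22, 'bbdc')
  10 → (4, 'bcaccacaaacdcbccbbbbdc')
  11 → (17, 'bccbbbbdc')
  12 → (23, 'bdc')
  13 → (25, 'c')
  14 → (10, 'caaacdcbccbbbbdc')
  15 → (1, 'cabbcaccacaaacdcbccbbbbdc')
  16 → (8, 'cacaaacdcbccbbbbdc')
  17 → (5, 'caccacaaacdcbccbbbbdc')
  18 → (19, 'cbbbbdc')
  19 → (16, 'cbccbbbbdc')
  20 → (0, 'ccabbcaccacaaacdcbccbbbbdc')
  21 → (7, 'ccacaaacdcbccbbbbdc')
  22 → (18, 'ccbbbbdc')
  23 → (14, 'cdcbccbbbbdc')
  24 → (24, 'dc')
  25 → (15, 'dcbccbbbbdc')

SA = [11, 12, 2, 9, 6, 13, 20, 21, 3, 22, 4, 17, 23, 25, 10, 1, 8, 5, 19, 16, 0, 7, 18, 14, 24, 15]
rank  pair      lcp
   1  s[11:],s[12:]  2  'aa'
   2  s[12:],s[2:]  1  'a'
   3  s[2:],s[9:]  1  'a'
   4  s[9:],s[6:]  2  'ac'
   5  s[6:],s[13:]  2  'ac'
   6  s[13:],s[20:]  0  ''
   7  s[20:],s[21:]  3  'bbb'
   8  s[21:],s[3:]  2  'bb'
   9  s[3:],s[22:]  2  'bb'
  10  s[22:],s[4:]  1  'b'
  11  s[4:],s[17:]  2  'bc'
  12  s[17:],s[23:]  1  'b'
  13  s[23:],s[25:]  0  ''
  14  s[25:],s[10:]  1  'c'
  15  s[10:],s[1:]  2  'ca'
  16  s[1:],s[8:]  2  'ca'
  17  s[8:],s[5:]  3  'cac'
  18  s[5:],s[19:]  1  'c'
  19  s[19:],s[16:]  2  'cb'
  20  s[16:],s[0:]  1  'c'
  21  s[0:],s[7:]  3  'cca'
  22  s[7:],s[18:]  2  'cc'
  23  s[18:],s[14:]  1  'c'
  24  s[14:],s[24:]  0  ''
  25  s[24:],s[15:]  2  'dc'

[0, 2, 1, 1, 2, 2, 0, 3, 2, 2, 1, 2, 1, 0, 1, 2, 2, 3, 1, 2, 1, 3, 2, 1, 0, 2]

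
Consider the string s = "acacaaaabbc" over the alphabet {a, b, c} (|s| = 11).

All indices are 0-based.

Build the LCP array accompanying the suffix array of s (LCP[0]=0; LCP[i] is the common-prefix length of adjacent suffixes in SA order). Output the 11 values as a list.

[0, 3, 2, 1, 1, 3, 0, 1, 0, 1, 2]

rank | idx | suffix
   0 |   4 | aaaabbc
   1 |   5 | aaabbc
   2 |   6 | aabbc
   3 |   7 | abbc
   4 |   2 | acaaaabbc
   5 |   0 | acacaaaabbc
   6 |   8 | bbc
   7 |   9 | bc
   8 |  10 | c
   9 |   3 | caaaabbc
  10 |   1 | cacaaaabbc

SA = [4, 5, 6, 7, 2, 0, 8, 9, 10, 3, 1]
rank  pair      lcp
   1  s[4:],s[5:]  3  'aaa'
   2  s[5:],s[6:]  2  'aa'
   3  s[6:],s[7:]  1  'a'
   4  s[7:],s[2:]  1  'a'
   5  s[2:],s[0:]  3  'aca'
   6  s[0:],s[8:]  0  ''
   7  s[8:],s[9:]  1  'b'
   8  s[9:],s[10:]  0  ''
   9  s[10:],s[3:]  1  'c'
  10  s[3:],s[1:]  2  'ca'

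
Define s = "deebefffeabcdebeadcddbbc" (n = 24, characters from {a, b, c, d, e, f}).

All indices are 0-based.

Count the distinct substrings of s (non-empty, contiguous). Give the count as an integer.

sorted suffixes:
  #0 SA[0]=9  'abcdebeadcddbbc'
  #1 SA[1]=16  'adcddbbc'
  #2 SA[2]=21  'bbc'
  #3 SA[3]=22  'bc'
  #4 SA[4]=10  'bcdebeadcddbbc'
  #5 SA[5]=14  'beadcddbbc'
  #6 SA[6]=3  'befffeabcdebeadcddbbc'
  #7 SA[7]=23  'c'
  #8 SA[8]=18  'cddbbc'
  #9 SA[9]=11  'cdebeadcddbbc'
  #10 SA[10]=20  'dbbc'
  #11 SA[11]=17  'dcddbbc'
  #12 SA[12]=19  'ddbbc'
  #13 SA[13]=12  'debeadcddbbc'
  #14 SA[14]=0  'deebefffeabcdebeadcddbbc'
  #15 SA[15]=8  'eabcdebeadcddbbc'
  #16 SA[16]=15  'eadcddbbc'
  #17 SA[17]=13  'ebeadcddbbc'
  #18 SA[18]=2  'ebefffeabcdebeadcddbbc'
  #19 SA[19]=1  'eebefffeabcdebeadcddbbc'
  #20 SA[20]=4  'efffeabcdebeadcddbbc'
  #21 SA[21]=7  'feabcdebeadcddbbc'
  #22 SA[22]=6  'ffeabcdebeadcddbbc'
  #23 SA[23]=5  'fffeabcdebeadcddbbc'

SA = [9, 16, 21, 22, 10, 14, 3, 23, 18, 11, 20, 17, 19, 12, 0, 8, 15, 13, 2, 1, 4, 7, 6, 5]
i: (SA[i-1],SA[i]) lcp shared
  1: (9,16) 1 'a'
  2: (16,21) 0 ''
  3: (21,22) 1 'b'
  4: (22,10) 2 'bc'
  5: (10,14) 1 'b'
  6: (14,3) 2 'be'
  7: (3,23) 0 ''
  8: (23,18) 1 'c'
  9: (18,11) 2 'cd'
  10: (11,20) 0 ''
  11: (20,17) 1 'd'
  12: (17,19) 1 'd'
  13: (19,12) 1 'd'
  14: (12,0) 2 'de'
  15: (0,8) 0 ''
  16: (8,15) 2 'ea'
  17: (15,13) 1 'e'
  18: (13,2) 3 'ebe'
  19: (2,1) 1 'e'
  20: (1,4) 1 'e'
  21: (4,7) 0 ''
  22: (7,6) 1 'f'
  23: (6,5) 2 'ff'

n(n+1)/2 = 24·25/2 = 300
Σ LCP = 0 + 1 + 0 + 1 + 2 + 1 + 2 + 0 + 1 + 2 + 0 + 1 + 1 + 1 + 2 + 0 + 2 + 1 + 3 + 1 + 1 + 0 + 1 + 2 = 26
distinct = 300 − 26 = 274

274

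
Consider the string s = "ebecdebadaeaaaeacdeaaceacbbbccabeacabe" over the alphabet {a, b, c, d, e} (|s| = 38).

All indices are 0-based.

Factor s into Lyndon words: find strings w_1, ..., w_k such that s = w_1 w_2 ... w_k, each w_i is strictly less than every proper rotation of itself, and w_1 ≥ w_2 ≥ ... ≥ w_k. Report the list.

["e", "becde", "b", "adae", "aaaeacdeaaceacbbbccabeacabe"]

emit factor 1: 'e' (i=0, period=1)
emit factor 2: 'becde' (i=1, period=5)
emit factor 3: 'b' (i=6, period=1)
emit factor 4: 'adae' (i=7, period=4)
emit factor 5: 'aaaeacdeaaceacbbbccabeacabe' (i=11, period=27)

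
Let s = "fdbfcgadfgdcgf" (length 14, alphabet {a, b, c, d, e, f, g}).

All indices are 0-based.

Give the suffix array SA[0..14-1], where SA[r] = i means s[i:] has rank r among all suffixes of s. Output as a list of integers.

[6, 2, 4, 11, 1, 10, 7, 13, 3, 0, 8, 5, 9, 12]

sorted suffixes:
  #0 SA[0]=6  'adfgdcgf'
  #1 SA[1]=2  'bfcgadfgdcgf'
  #2 SA[2]=4  'cgadfgdcgf'
  #3 SA[3]=11  'cgf'
  #4 SA[4]=1  'dbfcgadfgdcgf'
  #5 SA[5]=10  'dcgf'
  #6 SA[6]=7  'dfgdcgf'
  #7 SA[7]=13  'f'
  #8 SA[8]=3  'fcgadfgdcgf'
  #9 SA[9]=0  'fdbfcgadfgdcgf'
  #10 SA[10]=8  'fgdcgf'
  #11 SA[11]=5  'gadfgdcgf'
  #12 SA[12]=9  'gdcgf'
  #13 SA[13]=12  'gf'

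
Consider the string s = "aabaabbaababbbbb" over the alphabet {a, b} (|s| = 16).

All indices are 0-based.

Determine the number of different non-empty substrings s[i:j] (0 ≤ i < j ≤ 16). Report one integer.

101

rank | idx | suffix
   0 |   0 | aabaabbaababbbbb
   1 |   7 | aababbbbb
   2 |   3 | aabbaababbbbb
   3 |   1 | abaabbaababbbbb
   4 |   8 | ababbbbb
   5 |   4 | abbaababbbbb
   6 |  10 | abbbbb
   7 |  15 | b
   8 |   6 | baababbbbb
   9 |   2 | baabbaababbbbb
  10 |   9 | babbbbb
  11 |  14 | bb
  12 |   5 | bbaababbbbb
  13 |  13 | bbb
  14 |  12 | bbbb
  15 |  11 | bbbbb

SA = [0, 7, 3, 1, 8, 4, 10, 15, 6, 2, 9, 14, 5, 13, 12, 11]
i: (SA[i-1],SA[i]) lcp shared
  1: (0,7) 4 'aaba'
  2: (7,3) 3 'aab'
  3: (3,1) 1 'a'
  4: (1,8) 3 'aba'
  5: (8,4) 2 'ab'
  6: (4,10) 3 'abb'
  7: (10,15) 0 ''
  8: (15,6) 1 'b'
  9: (6,2) 4 'baab'
  10: (2,9) 2 'ba'
  11: (9,14) 1 'b'
  12: (14,5) 2 'bb'
  13: (5,13) 2 'bb'
  14: (13,12) 3 'bbb'
  15: (12,11) 4 'bbbb'

n(n+1)/2 = 16·17/2 = 136
Σ LCP = 0 + 4 + 3 + 1 + 3 + 2 + 3 + 0 + 1 + 4 + 2 + 1 + 2 + 2 + 3 + 4 = 35
distinct = 136 − 35 = 101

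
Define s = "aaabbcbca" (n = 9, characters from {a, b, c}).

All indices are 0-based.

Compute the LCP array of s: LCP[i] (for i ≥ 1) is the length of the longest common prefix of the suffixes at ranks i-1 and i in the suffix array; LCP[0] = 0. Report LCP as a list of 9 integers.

[0, 1, 2, 1, 0, 1, 2, 0, 1]

rank→(start, suffix):
  0 → (8, 'a')
  1 → (0, 'aaabbcbca')
  2 → (1, 'aabbcbca')
  3 → (2, 'abbcbca')
  4 → (3, 'bbcbca')
  5 → (6, 'bca')
  6 → (4, 'bcbca')
  7 → (7, 'ca')
  8 → (5, 'cbca')

SA = [8, 0, 1, 2, 3, 6, 4, 7, 5]
i: (SA[i-1],SA[i]) lcp shared
  1: (8,0) 1 'a'
  2: (0,1) 2 'aa'
  3: (1,2) 1 'a'
  4: (2,3) 0 ''
  5: (3,6) 1 'b'
  6: (6,4) 2 'bc'
  7: (4,7) 0 ''
  8: (7,5) 1 'c'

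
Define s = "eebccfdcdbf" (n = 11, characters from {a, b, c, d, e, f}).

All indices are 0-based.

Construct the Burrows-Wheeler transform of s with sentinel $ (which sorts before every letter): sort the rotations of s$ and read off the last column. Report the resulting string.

rank  rotation      last
    0  $eebccfdcdbf  f
    1  bccfdcdbf$ee  e
    2  bf$eebccfdcd  d
    3  ccfdcdbf$eeb  b
    4  cdbf$eebccfd  d
    5  cfdcdbf$eebc  c
    6  dbf$eebccfdc  c
    7  dcdbf$eebccf  f
    8  ebccfdcdbf$e  e
    9  eebccfdcdbf$  $
   10  f$eebccfdcdb  b
   11  fdcdbf$eebcc  c

fedbdccfe$bc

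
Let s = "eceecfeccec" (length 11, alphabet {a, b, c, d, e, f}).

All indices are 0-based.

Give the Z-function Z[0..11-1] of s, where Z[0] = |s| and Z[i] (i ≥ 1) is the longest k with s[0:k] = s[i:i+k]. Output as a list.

[11, 0, 1, 2, 0, 0, 2, 0, 0, 2, 0]

Z[0]=11
i=1: fresh scan; Z[1]=0
i=2: fresh scan; Z[2]=1 grow→box=[2,3)
i=3: fresh scan; Z[3]=2 grow→box=[3,5)
i=4: min(r-i=1, Z[1]=0)=0; Z[4]=0
i=5: fresh scan; Z[5]=0
i=6: fresh scan; Z[6]=2 grow→box=[6,8)
i=7: min(r-i=1, Z[1]=0)=0; Z[7]=0
i=8: fresh scan; Z[8]=0
i=9: fresh scan; Z[9]=2 grow→box=[9,11)
i=10: min(r-i=1, Z[1]=0)=0; Z[10]=0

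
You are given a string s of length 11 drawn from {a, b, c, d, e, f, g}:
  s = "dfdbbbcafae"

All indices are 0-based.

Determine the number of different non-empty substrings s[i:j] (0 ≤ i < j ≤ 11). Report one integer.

sorted suffixes:
  #0 SA[0]=9  'ae'
  #1 SA[1]=7  'afae'
  #2 SA[2]=3  'bbbcafae'
  #3 SA[3]=4  'bbcafae'
  #4 SA[4]=5  'bcafae'
  #5 SA[5]=6  'cafae'
  #6 SA[6]=2  'dbbbcafae'
  #7 SA[7]=0  'dfdbbbcafae'
  #8 SA[8]=10  'e'
  #9 SA[9]=8  'fae'
  #10 SA[10]=1  'fdbbbcafae'

SA = [9, 7, 3, 4, 5, 6, 2, 0, 10, 8, 1]
i: (SA[i-1],SA[i]) lcp shared
  1: (9,7) 1 'a'
  2: (7,3) 0 ''
  3: (3,4) 2 'bb'
  4: (4,5) 1 'b'
  5: (5,6) 0 ''
  6: (6,2) 0 ''
  7: (2,0) 1 'd'
  8: (0,10) 0 ''
  9: (10,8) 0 ''
  10: (8,1) 1 'f'

n(n+1)/2 = 11·12/2 = 66
Σ LCP = 0 + 1 + 0 + 2 + 1 + 0 + 0 + 1 + 0 + 0 + 1 = 6
distinct = 66 − 6 = 60

60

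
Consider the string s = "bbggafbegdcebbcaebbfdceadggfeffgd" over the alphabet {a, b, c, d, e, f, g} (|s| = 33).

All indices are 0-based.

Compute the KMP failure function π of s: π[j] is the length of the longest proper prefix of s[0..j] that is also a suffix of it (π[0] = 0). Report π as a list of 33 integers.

[0, 1, 0, 0, 0, 0, 1, 0, 0, 0, 0, 0, 1, 2, 0, 0, 0, 1, 2, 0, 0, 0, 0, 0, 0, 0, 0, 0, 0, 0, 0, 0, 0]

π[0] = 0
j=1 s[j]='b': π[1]=1 (border 'b')
j=2 s[j]='g': k: 1→0; π[2]=0 (border '')
j=3 s[j]='g': π[3]=0 (border '')
j=4 s[j]='a': π[4]=0 (border '')
j=5 s[j]='f': π[5]=0 (border '')
j=6 s[j]='b': π[6]=1 (border 'b')
j=7 s[j]='e': k: 1→0; π[7]=0 (border '')
j=8 s[j]='g': π[8]=0 (border '')
j=9 s[j]='d': π[9]=0 (border '')
j=10 s[j]='c': π[10]=0 (border '')
j=11 s[j]='e': π[11]=0 (border '')
j=12 s[j]='b': π[12]=1 (border 'b')
j=13 s[j]='b': π[13]=2 (border 'bb')
j=14 s[j]='c': k: 2→1→0; π[14]=0 (border '')
j=15 s[j]='a': π[15]=0 (border '')
j=16 s[j]='e': π[16]=0 (border '')
j=17 s[j]='b': π[17]=1 (border 'b')
j=18 s[j]='b': π[18]=2 (border 'bb')
j=19 s[j]='f': k: 2→1→0; π[19]=0 (border '')
j=20 s[j]='d': π[20]=0 (border '')
j=21 s[j]='c': π[21]=0 (border '')
j=22 s[j]='e': π[22]=0 (border '')
j=23 s[j]='a': π[23]=0 (border '')
j=24 s[j]='d': π[24]=0 (border '')
j=25 s[j]='g': π[25]=0 (border '')
j=26 s[j]='g': π[26]=0 (border '')
j=27 s[j]='f': π[27]=0 (border '')
j=28 s[j]='e': π[28]=0 (border '')
j=29 s[j]='f': π[29]=0 (border '')
j=30 s[j]='f': π[30]=0 (border '')
j=31 s[j]='g': π[31]=0 (border '')
j=32 s[j]='d': π[32]=0 (border '')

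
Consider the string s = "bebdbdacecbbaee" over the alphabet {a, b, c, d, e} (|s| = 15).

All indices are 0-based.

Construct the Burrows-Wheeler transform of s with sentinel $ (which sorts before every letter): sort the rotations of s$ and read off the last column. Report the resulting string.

edbbcde$eabbebca

rank  rotation          last
    0  $bebdbdacecbbaee  e
    1  acecbbaee$bebdbd  d
    2  aee$bebdbdacecbb  b
    3  baee$bebdbdacecb  b
    4  bbaee$bebdbdacec  c
    5  bdacecbbaee$bebd  d
    6  bdbdacecbbaee$be  e
    7  bebdbdacecbbaee$  $
    8  cbbaee$bebdbdace  e
    9  cecbbaee$bebdbda  a
   10  dacecbbaee$bebdb  b
   11  dbdacecbbaee$beb  b
   12  e$bebdbdacecbbae  e
   13  ebdbdacecbbaee$b  b
   14  ecbbaee$bebdbdac  c
   15  ee$bebdbdacecbba  a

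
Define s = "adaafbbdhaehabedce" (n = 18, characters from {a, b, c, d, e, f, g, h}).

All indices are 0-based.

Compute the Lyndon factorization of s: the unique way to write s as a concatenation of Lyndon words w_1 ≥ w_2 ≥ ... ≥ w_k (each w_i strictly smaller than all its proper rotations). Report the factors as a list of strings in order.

["ad", "aafbbdhaehabedce"]

emit factor 1: 'ad' (i=0, period=2)
emit factor 2: 'aafbbdhaehabedce' (i=2, period=16)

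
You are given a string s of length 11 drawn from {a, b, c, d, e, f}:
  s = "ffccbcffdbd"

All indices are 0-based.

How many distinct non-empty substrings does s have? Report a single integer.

rank→(start, suffix):
  0 → (4, 'bcffdbd')
  1 → (9, 'bd')
  2 → (3, 'cbcffdbd')
  3 → (2, 'ccbcffdbd')
  4 → (5, 'cffdbd')
  5 → (10, 'd')
  6 → (8, 'dbd')
  7 → (1, 'fccbcffdbd')
  8 → (7, 'fdbd')
  9 → (0, 'ffccbcffdbd')
  10 → (6, 'ffdbd')

SA = [4, 9, 3, 2, 5, 10, 8, 1, 7, 0, 6]
rank  pair      lcp
   1  s[4:],s[9:]  1  'b'
   2  s[9:],s[3:]  0  ''
   3  s[3:],s[2:]  1  'c'
   4  s[2:],s[5:]  1  'c'
   5  s[5:],s[10:]  0  ''
   6  s[10:],s[8:]  1  'd'
   7  s[8:],s[1:]  0  ''
   8  s[1:],s[7:]  1  'f'
   9  s[7:],s[0:]  1  'f'
  10  s[0:],s[6:]  2  'ff'

n(n+1)/2 = 11·12/2 = 66
Σ LCP = 0 + 1 + 0 + 1 + 1 + 0 + 1 + 0 + 1 + 1 + 2 = 8
distinct = 66 − 8 = 58

58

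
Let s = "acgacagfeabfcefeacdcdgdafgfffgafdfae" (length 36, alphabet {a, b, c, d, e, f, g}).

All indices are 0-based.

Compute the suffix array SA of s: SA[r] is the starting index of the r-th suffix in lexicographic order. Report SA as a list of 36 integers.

rank | idx | suffix
   0 |   9 | abfcefeacdcdgdafgfffgafdfae
   1 |   3 | acagfeabfcefeacdcdgdafgfffgafdfae
   2 |  16 | acdcdgdafgfffgafdfae
   3 |   0 | acgacagfeabfcefeacdcdgdafgfffgafdfae
   4 |  34 | ae
   5 |  30 | afdfae
   6 |  23 | afgfffgafdfae
   7 |   5 | agfeabfcefeacdcdgdafgfffgafdfae
   8 |  10 | bfcefeacdcdgdafgfffgafdfae
   9 |   4 | cagfeabfcefeacdcdgdafgfffgafdfae
  10 |  17 | cdcdgdafgfffgafdfae
  11 |  19 | cdgdafgfffgafdfae
  12 |  12 | cefeacdcdgdafgfffgafdfae
  13 |   1 | cgacagfeabfcefeacdcdgdafgfffgafdfae
  14 |  22 | dafgfffgafdfae
  15 |  18 | dcdgdafgfffgafdfae
  16 |  32 | dfae
  17 |  20 | dgdafgfffgafdfae
  18 |  35 | e
  19 |   8 | eabfcefeacdcdgdafgfffgafdfae
  20 |  15 | eacdcdgdafgfffgafdfae
  21 |  13 | efeacdcdgdafgfffgafdfae
  22 |  33 | fae
  23 |  11 | fcefeacdcdgdafgfffgafdfae
  24 |  31 | fdfae
  25 |   7 | feabfcefeacdcdgdafgfffgafdfae
  26 |  14 | feacdcdgdafgfffgafdfae
  27 |  26 | fffgafdfae
  28 |  27 | ffgafdfae
  29 |  28 | fgafdfae
  30 |  24 | fgfffgafdfae
  31 |   2 | gacagfeabfcefeacdcdgdafgfffgafdfae
  32 |  29 | gafdfae
  33 |  21 | gdafgfffgafdfae
  34 |   6 | gfeabfcefeacdcdgdafgfffgafdfae
  35 |  25 | gfffgafdfae

[9, 3, 16, 0, 34, 30, 23, 5, 10, 4, 17, 19, 12, 1, 22, 18, 32, 20, 35, 8, 15, 13, 33, 11, 31, 7, 14, 26, 27, 28, 24, 2, 29, 21, 6, 25]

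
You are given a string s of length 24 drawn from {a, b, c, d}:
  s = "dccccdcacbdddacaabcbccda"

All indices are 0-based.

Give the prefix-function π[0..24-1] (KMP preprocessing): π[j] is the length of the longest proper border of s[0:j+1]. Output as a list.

[0, 0, 0, 0, 0, 1, 2, 0, 0, 0, 1, 1, 1, 0, 0, 0, 0, 0, 0, 0, 0, 0, 1, 0]

π[0] = 0
j=1 s[j]='c': π[1]=0 (border '')
j=2 s[j]='c': π[2]=0 (border '')
j=3 s[j]='c': π[3]=0 (border '')
j=4 s[j]='c': π[4]=0 (border '')
j=5 s[j]='d': π[5]=1 (border 'd')
j=6 s[j]='c': π[6]=2 (border 'dc')
j=7 s[j]='a': k: 2→0; π[7]=0 (border '')
j=8 s[j]='c': π[8]=0 (border '')
j=9 s[j]='b': π[9]=0 (border '')
j=10 s[j]='d': π[10]=1 (border 'd')
j=11 s[j]='d': k: 1→0; π[11]=1 (border 'd')
j=12 s[j]='d': k: 1→0; π[12]=1 (border 'd')
j=13 s[j]='a': k: 1→0; π[13]=0 (border '')
j=14 s[j]='c': π[14]=0 (border '')
j=15 s[j]='a': π[15]=0 (border '')
j=16 s[j]='a': π[16]=0 (border '')
j=17 s[j]='b': π[17]=0 (border '')
j=18 s[j]='c': π[18]=0 (border '')
j=19 s[j]='b': π[19]=0 (border '')
j=20 s[j]='c': π[20]=0 (border '')
j=21 s[j]='c': π[21]=0 (border '')
j=22 s[j]='d': π[22]=1 (border 'd')
j=23 s[j]='a': k: 1→0; π[23]=0 (border '')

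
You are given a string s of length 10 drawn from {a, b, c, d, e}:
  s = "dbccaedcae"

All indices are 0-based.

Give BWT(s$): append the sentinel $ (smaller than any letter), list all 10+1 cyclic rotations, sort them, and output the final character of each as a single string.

eccddcb$eaa

rank  rotation     last
    0  $dbccaedcae  e
    1  ae$dbccaedc  c
    2  aedcae$dbcc  c
    3  bccaedcae$d  d
    4  cae$dbccaed  d
    5  caedcae$dbc  c
    6  ccaedcae$db  b
    7  dbccaedcae$  $
    8  dcae$dbccae  e
    9  e$dbccaedca  a
   10  edcae$dbcca  a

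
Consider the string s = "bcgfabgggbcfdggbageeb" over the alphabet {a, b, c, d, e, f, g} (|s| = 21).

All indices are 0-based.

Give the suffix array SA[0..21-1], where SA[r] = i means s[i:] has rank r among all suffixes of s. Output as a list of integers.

sorted suffixes:
  #0 SA[0]=4  'abgggbcfdggbageeb'
  #1 SA[1]=16  'ageeb'
  #2 SA[2]=20  'b'
  #3 SA[3]=15  'bageeb'
  #4 SA[4]=9  'bcfdggbageeb'
  #5 SA[5]=0  'bcgfabgggbcfdggbageeb'
  #6 SA[6]=5  'bgggbcfdggbageeb'
  #7 SA[7]=10  'cfdggbageeb'
  #8 SA[8]=1  'cgfabgggbcfdggbageeb'
  #9 SA[9]=12  'dggbageeb'
  #10 SA[10]=19  'eb'
  #11 SA[11]=18  'eeb'
  #12 SA[12]=3  'fabgggbcfdggbageeb'
  #13 SA[13]=11  'fdggbageeb'
  #14 SA[14]=14  'gbageeb'
  #15 SA[15]=8  'gbcfdggbageeb'
  #16 SA[16]=17  'geeb'
  #17 SA[17]=2  'gfabgggbcfdggbageeb'
  #18 SA[18]=13  'ggbageeb'
  #19 SA[19]=7  'ggbcfdggbageeb'
  #20 SA[20]=6  'gggbcfdggbageeb'

[4, 16, 20, 15, 9, 0, 5, 10, 1, 12, 19, 18, 3, 11, 14, 8, 17, 2, 13, 7, 6]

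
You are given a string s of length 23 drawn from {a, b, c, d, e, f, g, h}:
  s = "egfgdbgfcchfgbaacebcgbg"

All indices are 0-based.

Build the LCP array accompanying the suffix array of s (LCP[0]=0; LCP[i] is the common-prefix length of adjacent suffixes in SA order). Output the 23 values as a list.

rank | idx | suffix
   0 |  14 | aacebcgbg
   1 |  15 | acebcgbg
   2 |  13 | baacebcgbg
   3 |  18 | bcgbg
   4 |  21 | bg
   5 |   5 | bgfcchfgbaacebcgbg
   6 |   8 | cchfgbaacebcgbg
   7 |  16 | cebcgbg
   8 |  19 | cgbg
   9 |   9 | chfgbaacebcgbg
  10 |   4 | dbgfcchfgbaacebcgbg
  11 |  17 | ebcgbg
  12 |   0 | egfgdbgfcchfgbaacebcgbg
  13 |   7 | fcchfgbaacebcgbg
  14 |  11 | fgbaacebcgbg
  15 |   2 | fgdbgfcchfgbaacebcgbg
  16 |  22 | g
  17 |  12 | gbaacebcgbg
  18 |  20 | gbg
  19 |   3 | gdbgfcchfgbaacebcgbg
  20 |   6 | gfcchfgbaacebcgbg
  21 |   1 | gfgdbgfcchfgbaacebcgbg
  22 |  10 | hfgbaacebcgbg

SA = [14, 15, 13, 18, 21, 5, 8, 16, 19, 9, 4, 17, 0, 7, 11, 2, 22, 12, 20, 3, 6, 1, 10]
rank  pair      lcp
   1  s[14:],s[15:]  1  'a'
   2  s[15:],s[13:]  0  ''
   3  s[13:],s[18:]  1  'b'
   4  s[18:],s[21:]  1  'b'
   5  s[21:],s[5:]  2  'bg'
   6  s[5:],s[8:]  0  ''
   7  s[8:],s[16:]  1  'c'
   8  s[16:],s[19:]  1  'c'
   9  s[19:],s[9:]  1  'c'
  10  s[9:],s[4:]  0  ''
  11  s[4:],s[17:]  0  ''
  12  s[17:],s[0:]  1  'e'
  13  s[0:],s[7:]  0  ''
  14  s[7:],s[11:]  1  'f'
  15  s[11:],s[2:]  2  'fg'
  16  s[2:],s[22:]  0  ''
  17  s[22:],s[12:]  1  'g'
  18  s[12:],s[20:]  2  'gb'
  19  s[20:],s[3:]  1  'g'
  20  s[3:],s[6:]  1  'g'
  21  s[6:],s[1:]  2  'gf'
  22  s[1:],s[10:]  0  ''

[0, 1, 0, 1, 1, 2, 0, 1, 1, 1, 0, 0, 1, 0, 1, 2, 0, 1, 2, 1, 1, 2, 0]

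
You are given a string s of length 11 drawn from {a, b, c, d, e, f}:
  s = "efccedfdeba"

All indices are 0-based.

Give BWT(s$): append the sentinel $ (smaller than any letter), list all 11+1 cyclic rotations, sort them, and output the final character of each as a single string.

abefcfedc$ed

rank  rotation      last
    0  $efccedfdeba  a
    1  a$efccedfdeb  b
    2  ba$efccedfde  e
    3  ccedfdeba$ef  f
    4  cedfdeba$efc  c
    5  deba$efccedf  f
    6  dfdeba$efcce  e
    7  eba$efccedfd  d
    8  edfdeba$efcc  c
    9  efccedfdeba$  $
   10  fccedfdeba$e  e
   11  fdeba$efcced  d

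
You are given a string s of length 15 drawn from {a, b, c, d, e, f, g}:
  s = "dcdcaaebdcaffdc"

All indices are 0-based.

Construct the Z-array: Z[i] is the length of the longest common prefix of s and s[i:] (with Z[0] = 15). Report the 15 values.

[15, 0, 2, 0, 0, 0, 0, 0, 2, 0, 0, 0, 0, 2, 0]

Z[0]=15
i=1: i≥r, start 0; Z[1]=0
i=2: i≥r, start 0; Z[2]=2 extend→box=[2,4)
i=3: min(r-i=1, Z[1]=0)=0; Z[3]=0
i=4: i≥r, start 0; Z[4]=0
i=5: i≥r, start 0; Z[5]=0
i=6: i≥r, start 0; Z[6]=0
i=7: i≥r, start 0; Z[7]=0
i=8: i≥r, start 0; Z[8]=2 extend→box=[8,10)
i=9: min(r-i=1, Z[1]=0)=0; Z[9]=0
i=10: i≥r, start 0; Z[10]=0
i=11: i≥r, start 0; Z[11]=0
i=12: i≥r, start 0; Z[12]=0
i=13: i≥r, start 0; Z[13]=2 extend→box=[13,15)
i=14: min(r-i=1, Z[1]=0)=0; Z[14]=0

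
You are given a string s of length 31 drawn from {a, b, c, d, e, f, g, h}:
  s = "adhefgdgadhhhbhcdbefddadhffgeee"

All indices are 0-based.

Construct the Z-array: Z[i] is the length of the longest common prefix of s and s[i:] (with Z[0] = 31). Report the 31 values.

Z[0]=31
i=1: outside box; Z[1]=0
i=2: outside box; Z[2]=0
i=3: outside box; Z[3]=0
i=4: outside box; Z[4]=0
i=5: outside box; Z[5]=0
i=6: outside box; Z[6]=0
i=7: outside box; Z[7]=0
i=8: outside box; Z[8]=3 grow→box=[8,11)
i=9: min(r-i=2, Z[1]=0)=0; Z[9]=0
i=10: min(r-i=1, Z[2]=0)=0; Z[10]=0
i=11: outside box; Z[11]=0
i=12: outside box; Z[12]=0
i=13: outside box; Z[13]=0
i=14: outside box; Z[14]=0
i=15: outside box; Z[15]=0
i=16: outside box; Z[16]=0
i=17: outside box; Z[17]=0
i=18: outside box; Z[18]=0
i=19: outside box; Z[19]=0
i=20: outside box; Z[20]=0
i=21: outside box; Z[21]=0
i=22: outside box; Z[22]=3 grow→box=[22,25)
i=23: min(r-i=2, Z[1]=0)=0; Z[23]=0
i=24: min(r-i=1, Z[2]=0)=0; Z[24]=0
i=25: outside box; Z[25]=0
i=26: outside box; Z[26]=0
i=27: outside box; Z[27]=0
i=28: outside box; Z[28]=0
i=29: outside box; Z[29]=0
i=30: outside box; Z[30]=0

[31, 0, 0, 0, 0, 0, 0, 0, 3, 0, 0, 0, 0, 0, 0, 0, 0, 0, 0, 0, 0, 0, 3, 0, 0, 0, 0, 0, 0, 0, 0]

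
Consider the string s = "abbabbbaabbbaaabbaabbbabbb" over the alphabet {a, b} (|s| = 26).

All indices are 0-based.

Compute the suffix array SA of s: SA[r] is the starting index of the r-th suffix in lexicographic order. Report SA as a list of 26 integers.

sorted suffixes:
  #0 SA[0]=12  'aaabbaabbbabbb'
  #1 SA[1]=13  'aabbaabbbabbb'
  #2 SA[2]=7  'aabbbaaabbaabbbabbb'
  #3 SA[3]=17  'aabbbabbb'
  #4 SA[4]=14  'abbaabbbabbb'
  #5 SA[5]=0  'abbabbbaabbbaaabbaabbbabbb'
  #6 SA[6]=22  'abbb'
  #7 SA[7]=8  'abbbaaabbaabbbabbb'
  #8 SA[8]=3  'abbbaabbbaaabbaabbbabbb'
  #9 SA[9]=18  'abbbabbb'
  #10 SA[10]=25  'b'
  #11 SA[11]=11  'baaabbaabbbabbb'
  #12 SA[12]=6  'baabbbaaabbaabbbabbb'
  #13 SA[13]=16  'baabbbabbb'
  #14 SA[14]=21  'babbb'
  #15 SA[15]=2  'babbbaabbbaaabbaabbbabbb'
  #16 SA[16]=24  'bb'
  #17 SA[17]=10  'bbaaabbaabbbabbb'
  #18 SA[18]=5  'bbaabbbaaabbaabbbabbb'
  #19 SA[19]=15  'bbaabbbabbb'
  #20 SA[20]=20  'bbabbb'
  #21 SA[21]=1  'bbabbbaabbbaaabbaabbbabbb'
  #22 SA[22]=23  'bbb'
  #23 SA[23]=9  'bbbaaabbaabbbabbb'
  #24 SA[24]=4  'bbbaabbbaaabbaabbbabbb'
  #25 SA[25]=19  'bbbabbb'

[12, 13, 7, 17, 14, 0, 22, 8, 3, 18, 25, 11, 6, 16, 21, 2, 24, 10, 5, 15, 20, 1, 23, 9, 4, 19]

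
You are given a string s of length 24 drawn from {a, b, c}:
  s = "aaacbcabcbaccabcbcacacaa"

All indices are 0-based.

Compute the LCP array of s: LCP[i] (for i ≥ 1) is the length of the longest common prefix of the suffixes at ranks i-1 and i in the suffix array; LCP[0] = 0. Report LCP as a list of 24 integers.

rank | idx | suffix
   0 |  23 | a
   1 |  22 | aa
   2 |   0 | aaacbcabcbaccabcbcacacaa
   3 |   1 | aacbcabcbaccabcbcacacaa
   4 |   6 | abcbaccabcbcacacaa
   5 |  13 | abcbcacacaa
   6 |  20 | acaa
   7 |  18 | acacaa
   8 |   2 | acbcabcbaccabcbcacacaa
   9 |  10 | accabcbcacacaa
  10 |   9 | baccabcbcacacaa
  11 |   4 | bcabcbaccabcbcacacaa
  12 |  16 | bcacacaa
  13 |   7 | bcbaccabcbcacacaa
  14 |  14 | bcbcacacaa
  15 |  21 | caa
  16 |   5 | cabcbaccabcbcacacaa
  17 |  12 | cabcbcacacaa
  18 |  19 | cacaa
  19 |  17 | cacacaa
  20 |   8 | cbaccabcbcacacaa
  21 |   3 | cbcabcbaccabcbcacacaa
  22 |  15 | cbcacacaa
  23 |  11 | ccabcbcacacaa

SA = [23, 22, 0, 1, 6, 13, 20, 18, 2, 10, 9, 4, 16, 7, 14, 21, 5, 12, 19, 17, 8, 3, 15, 11]
[i] adj suffixes → lcp
  [1] 23/22 → 1 ('a')
  [2] 22/0 → 2 ('aa')
  [3] 0/1 → 2 ('aa')
  [4] 1/6 → 1 ('a')
  [5] 6/13 → 4 ('abcb')
  [6] 13/20 → 1 ('a')
  [7] 20/18 → 3 ('aca')
  [8] 18/2 → 2 ('ac')
  [9] 2/10 → 2 ('ac')
  [10] 10/9 → 0 ('')
  [11] 9/4 → 1 ('b')
  [12] 4/16 → 3 ('bca')
  [13] 16/7 → 2 ('bc')
  [14] 7/14 → 3 ('bcb')
  [15] 14/21 → 0 ('')
  [16] 21/5 → 2 ('ca')
  [17] 5/12 → 5 ('cabcb')
  [18] 12/19 → 2 ('ca')
  [19] 19/17 → 4 ('caca')
  [20] 17/8 → 1 ('c')
  [21] 8/3 → 2 ('cb')
  [22] 3/15 → 4 ('cbca')
  [23] 15/11 → 1 ('c')

[0, 1, 2, 2, 1, 4, 1, 3, 2, 2, 0, 1, 3, 2, 3, 0, 2, 5, 2, 4, 1, 2, 4, 1]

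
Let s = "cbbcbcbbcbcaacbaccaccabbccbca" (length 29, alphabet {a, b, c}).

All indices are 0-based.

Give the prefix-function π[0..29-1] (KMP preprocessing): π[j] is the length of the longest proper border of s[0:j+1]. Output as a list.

[0, 0, 0, 1, 2, 1, 2, 3, 4, 5, 6, 0, 0, 1, 2, 0, 1, 1, 0, 1, 1, 0, 0, 0, 1, 1, 2, 1, 0]

π[0] = 0
j=1 s[j]='b': π[1]=0 (border '')
j=2 s[j]='b': π[2]=0 (border '')
j=3 s[j]='c': π[3]=1 (border 'c')
j=4 s[j]='b': π[4]=2 (border 'cb')
j=5 s[j]='c': k: 2→0; π[5]=1 (border 'c')
j=6 s[j]='b': π[6]=2 (border 'cb')
j=7 s[j]='b': π[7]=3 (border 'cbb')
j=8 s[j]='c': π[8]=4 (border 'cbbc')
j=9 s[j]='b': π[9]=5 (border 'cbbcb')
j=10 s[j]='c': π[10]=6 (border 'cbbcbc')
j=11 s[j]='a': k: 6→1→0; π[11]=0 (border '')
j=12 s[j]='a': π[12]=0 (border '')
j=13 s[j]='c': π[13]=1 (border 'c')
j=14 s[j]='b': π[14]=2 (border 'cb')
j=15 s[j]='a': k: 2→0; π[15]=0 (border '')
j=16 s[j]='c': π[16]=1 (border 'c')
j=17 s[j]='c': k: 1→0; π[17]=1 (border 'c')
j=18 s[j]='a': k: 1→0; π[18]=0 (border '')
j=19 s[j]='c': π[19]=1 (border 'c')
j=20 s[j]='c': k: 1→0; π[20]=1 (border 'c')
j=21 s[j]='a': k: 1→0; π[21]=0 (border '')
j=22 s[j]='b': π[22]=0 (border '')
j=23 s[j]='b': π[23]=0 (border '')
j=24 s[j]='c': π[24]=1 (border 'c')
j=25 s[j]='c': k: 1→0; π[25]=1 (border 'c')
j=26 s[j]='b': π[26]=2 (border 'cb')
j=27 s[j]='c': k: 2→0; π[27]=1 (border 'c')
j=28 s[j]='a': k: 1→0; π[28]=0 (border '')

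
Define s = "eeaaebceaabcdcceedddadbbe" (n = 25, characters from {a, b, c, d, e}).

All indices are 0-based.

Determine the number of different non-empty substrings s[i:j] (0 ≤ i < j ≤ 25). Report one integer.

sorted suffixes:
  #0 SA[0]=8  'aabcdcceedddadbbe'
  #1 SA[1]=2  'aaebceaabcdcceedddadbbe'
  #2 SA[2]=9  'abcdcceedddadbbe'
  #3 SA[3]=20  'adbbe'
  #4 SA[4]=3  'aebceaabcdcceedddadbbe'
  #5 SA[5]=22  'bbe'
  #6 SA[6]=10  'bcdcceedddadbbe'
  #7 SA[7]=5  'bceaabcdcceedddadbbe'
  #8 SA[8]=23  'be'
  #9 SA[9]=13  'cceedddadbbe'
  #10 SA[10]=11  'cdcceedddadbbe'
  #11 SA[11]=6  'ceaabcdcceedddadbbe'
  #12 SA[12]=14  'ceedddadbbe'
  #13 SA[13]=19  'dadbbe'
  #14 SA[14]=21  'dbbe'
  #15 SA[15]=12  'dcceedddadbbe'
  #16 SA[16]=18  'ddadbbe'
  #17 SA[17]=17  'dddadbbe'
  #18 SA[18]=24  'e'
  #19 SA[19]=7  'eaabcdcceedddadbbe'
  #20 SA[20]=1  'eaaebceaabcdcceedddadbbe'
  #21 SA[21]=4  'ebceaabcdcceedddadbbe'
  #22 SA[22]=16  'edddadbbe'
  #23 SA[23]=0  'eeaaebceaabcdcceedddadbbe'
  #24 SA[24]=15  'eedddadbbe'

SA = [8, 2, 9, 20, 3, 22, 10, 5, 23, 13, 11, 6, 14, 19, 21, 12, 18, 17, 24, 7, 1, 4, 16, 0, 15]
[i] adj suffixes → lcp
  [1] 8/2 → 2 ('aa')
  [2] 2/9 → 1 ('a')
  [3] 9/20 → 1 ('a')
  [4] 20/3 → 1 ('a')
  [5] 3/22 → 0 ('')
  [6] 22/10 → 1 ('b')
  [7] 10/5 → 2 ('bc')
  [8] 5/23 → 1 ('b')
  [9] 23/13 → 0 ('')
  [10] 13/11 → 1 ('c')
  [11] 11/6 → 1 ('c')
  [12] 6/14 → 2 ('ce')
  [13] 14/19 → 0 ('')
  [14] 19/21 → 1 ('d')
  [15] 21/12 → 1 ('d')
  [16] 12/18 → 1 ('d')
  [17] 18/17 → 2 ('dd')
  [18] 17/24 → 0 ('')
  [19] 24/7 → 1 ('e')
  [20] 7/1 → 3 ('eaa')
  [21] 1/4 → 1 ('e')
  [22] 4/16 → 1 ('e')
  [23] 16/0 → 1 ('e')
  [24] 0/15 → 2 ('ee')

n(n+1)/2 = 25·26/2 = 325
Σ LCP = 0 + 2 + 1 + 1 + 1 + 0 + 1 + 2 + 1 + 0 + 1 + 1 + 2 + 0 + 1 + 1 + 1 + 2 + 0 + 1 + 3 + 1 + 1 + 1 + 2 = 27
distinct = 325 − 27 = 298

298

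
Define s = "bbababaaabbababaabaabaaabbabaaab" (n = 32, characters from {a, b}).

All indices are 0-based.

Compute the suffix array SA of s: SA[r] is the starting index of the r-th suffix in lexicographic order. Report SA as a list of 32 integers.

sorted suffixes:
  #0 SA[0]=28  'aaab'
  #1 SA[1]=21  'aaabbabaaab'
  #2 SA[2]=6  'aaabbababaabaabaaabbabaaab'
  #3 SA[3]=29  'aab'
  #4 SA[4]=18  'aabaaabbabaaab'
  #5 SA[5]=15  'aabaabaaabbabaaab'
  #6 SA[6]=22  'aabbabaaab'
  #7 SA[7]=7  'aabbababaabaabaaabbabaaab'
  #8 SA[8]=30  'ab'
  #9 SA[9]=26  'abaaab'
  #10 SA[10]=19  'abaaabbabaaab'
  #11 SA[11]=4  'abaaabbababaabaabaaabbabaaab'
  #12 SA[12]=16  'abaabaaabbabaaab'
  #13 SA[13]=13  'abaabaabaaabbabaaab'
  #14 SA[14]=2  'ababaaabbababaabaabaaabbabaaab'
  #15 SA[15]=11  'ababaabaabaaabbabaaab'
  #16 SA[16]=23  'abbabaaab'
  #17 SA[17]=8  'abbababaabaabaaabbabaaab'
  #18 SA[18]=31  'b'
  #19 SA[19]=27  'baaab'
  #20 SA[20]=20  'baaabbabaaab'
  #21 SA[21]=5  'baaabbababaabaabaaabbabaaab'
  #22 SA[22]=17  'baabaaabbabaaab'
  #23 SA[23]=14  'baabaabaaabbabaaab'
  #24 SA[24]=25  'babaaab'
  #25 SA[25]=3  'babaaabbababaabaabaaabbabaaab'
  #26 SA[26]=12  'babaabaabaaabbabaaab'
  #27 SA[27]=1  'bababaaabbababaabaabaaabbabaaab'
  #28 SA[28]=10  'bababaabaabaaabbabaaab'
  #29 SA[29]=24  'bbabaaab'
  #30 SA[30]=0  'bbababaaabbababaabaabaaabbabaaab'
  #31 SA[31]=9  'bbababaabaabaaabbabaaab'

[28, 21, 6, 29, 18, 15, 22, 7, 30, 26, 19, 4, 16, 13, 2, 11, 23, 8, 31, 27, 20, 5, 17, 14, 25, 3, 12, 1, 10, 24, 0, 9]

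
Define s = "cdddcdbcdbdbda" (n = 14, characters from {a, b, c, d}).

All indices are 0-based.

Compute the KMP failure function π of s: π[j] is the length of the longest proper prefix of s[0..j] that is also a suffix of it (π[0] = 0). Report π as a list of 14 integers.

[0, 0, 0, 0, 1, 2, 0, 1, 2, 0, 0, 0, 0, 0]

π[0] = 0
j=1 s[j]='d': π[1]=0 (border '')
j=2 s[j]='d': π[2]=0 (border '')
j=3 s[j]='d': π[3]=0 (border '')
j=4 s[j]='c': π[4]=1 (border 'c')
j=5 s[j]='d': π[5]=2 (border 'cd')
j=6 s[j]='b': k: 2→0; π[6]=0 (border '')
j=7 s[j]='c': π[7]=1 (border 'c')
j=8 s[j]='d': π[8]=2 (border 'cd')
j=9 s[j]='b': k: 2→0; π[9]=0 (border '')
j=10 s[j]='d': π[10]=0 (border '')
j=11 s[j]='b': π[11]=0 (border '')
j=12 s[j]='d': π[12]=0 (border '')
j=13 s[j]='a': π[13]=0 (border '')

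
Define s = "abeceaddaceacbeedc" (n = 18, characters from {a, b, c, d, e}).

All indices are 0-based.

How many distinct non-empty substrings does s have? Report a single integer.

153

rank→(start, suffix):
  0 → (0, 'abeceaddaceacbeedc')
  1 → (11, 'acbeedc')
  2 → (8, 'aceacbeedc')
  3 → (5, 'addaceacbeedc')
  4 → (1, 'beceaddaceacbeedc')
  5 → (13, 'beedc')
  6 → (17, 'c')
  7 → (12, 'cbeedc')
  8 → (9, 'ceacbeedc')
  9 → (3, 'ceaddaceacbeedc')
  10 → (7, 'daceacbeedc')
  11 → (16, 'dc')
  12 → (6, 'ddaceacbeedc')
  13 → (10, 'eacbeedc')
  14 → (4, 'eaddaceacbeedc')
  15 → (2, 'eceaddaceacbeedc')
  16 → (15, 'edc')
  17 → (14, 'eedc')

SA = [0, 11, 8, 5, 1, 13, 17, 12, 9, 3, 7, 16, 6, 10, 4, 2, 15, 14]
rank  pair      lcp
   1  s[0:],s[11:]  1  'a'
   2  s[11:],s[8:]  2  'ac'
   3  s[8:],s[5:]  1  'a'
   4  s[5:],s[1:]  0  ''
   5  s[1:],s[13:]  2  'be'
   6  s[13:],s[17:]  0  ''
   7  s[17:],s[12:]  1  'c'
   8  s[12:],s[9:]  1  'c'
   9  s[9:],s[3:]  3  'cea'
  10  s[3:],s[7:]  0  ''
  11  s[7:],s[16:]  1  'd'
  12  s[16:],s[6:]  1  'd'
  13  s[6:],s[10:]  0  ''
  14  s[10:],s[4:]  2  'ea'
  15  s[4:],s[2:]  1  'e'
  16  s[2:],s[15:]  1  'e'
  17  s[15:],s[14:]  1  'e'

n(n+1)/2 = 18·19/2 = 171
Σ LCP = 0 + 1 + 2 + 1 + 0 + 2 + 0 + 1 + 1 + 3 + 0 + 1 + 1 + 0 + 2 + 1 + 1 + 1 = 18
distinct = 171 − 18 = 153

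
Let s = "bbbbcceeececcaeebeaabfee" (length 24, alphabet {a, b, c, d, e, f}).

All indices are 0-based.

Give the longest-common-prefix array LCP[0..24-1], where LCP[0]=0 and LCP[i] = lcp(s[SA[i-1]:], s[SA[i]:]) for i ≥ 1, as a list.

sorted suffixes:
  #0 SA[0]=18  'aabfee'
  #1 SA[1]=19  'abfee'
  #2 SA[2]=13  'aeebeaabfee'
  #3 SA[3]=0  'bbbbcceeececcaeebeaabfee'
  #4 SA[4]=1  'bbbcceeececcaeebeaabfee'
  #5 SA[5]=2  'bbcceeececcaeebeaabfee'
  #6 SA[6]=3  'bcceeececcaeebeaabfee'
  #7 SA[7]=16  'beaabfee'
  #8 SA[8]=20  'bfee'
  #9 SA[9]=12  'caeebeaabfee'
  #10 SA[10]=11  'ccaeebeaabfee'
  #11 SA[11]=4  'cceeececcaeebeaabfee'
  #12 SA[12]=9  'ceccaeebeaabfee'
  #13 SA[13]=5  'ceeececcaeebeaabfee'
  #14 SA[14]=23  'e'
  #15 SA[15]=17  'eaabfee'
  #16 SA[16]=15  'ebeaabfee'
  #17 SA[17]=10  'eccaeebeaabfee'
  #18 SA[18]=8  'ececcaeebeaabfee'
  #19 SA[19]=22  'ee'
  #20 SA[20]=14  'eebeaabfee'
  #21 SA[21]=7  'eececcaeebeaabfee'
  #22 SA[22]=6  'eeececcaeebeaabfee'
  #23 SA[23]=21  'fee'

SA = [18, 19, 13, 0, 1, 2, 3, 16, 20, 12, 11, 4, 9, 5, 23, 17, 15, 10, 8, 22, 14, 7, 6, 21]
rank  pair      lcp
   1  s[18:],s[19:]  1  'a'
   2  s[19:],s[13:]  1  'a'
   3  s[13:],s[0:]  0  ''
   4  s[0:],s[1:]  3  'bbb'
   5  s[1:],s[2:]  2  'bb'
   6  s[2:],s[3:]  1  'b'
   7  s[3:],s[16:]  1  'b'
   8  s[16:],s[20:]  1  'b'
   9  s[20:],s[12:]  0  ''
  10  s[12:],s[11:]  1  'c'
  11  s[11:],s[4:]  2  'cc'
  12  s[4:],s[9:]  1  'c'
  13  s[9:],s[5:]  2  'ce'
  14  s[5:],s[23:]  0  ''
  15  s[23:],s[17:]  1  'e'
  16  s[17:],s[15:]  1  'e'
  17  s[15:],s[10:]  1  'e'
  18  s[10:],s[8:]  2  'ec'
  19  s[8:],s[22:]  1  'e'
  20  s[22:],s[14:]  2  'ee'
  21  s[14:],s[7:]  2  'ee'
  22  s[7:],s[6:]  2  'ee'
  23  s[6:],s[21:]  0  ''

[0, 1, 1, 0, 3, 2, 1, 1, 1, 0, 1, 2, 1, 2, 0, 1, 1, 1, 2, 1, 2, 2, 2, 0]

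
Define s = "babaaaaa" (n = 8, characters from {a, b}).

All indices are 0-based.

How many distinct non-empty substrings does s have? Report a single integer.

rank→(start, suffix):
  0 → (7, 'a')
  1 → (6, 'aa')
  2 → (5, 'aaa')
  3 → (4, 'aaaa')
  4 → (3, 'aaaaa')
  5 → (1, 'abaaaaa')
  6 → (2, 'baaaaa')
  7 → (0, 'babaaaaa')

SA = [7, 6, 5, 4, 3, 1, 2, 0]
rank  pair      lcp
   1  s[7:],s[6:]  1  'a'
   2  s[6:],s[5:]  2  'aa'
   3  s[5:],s[4:]  3  'aaa'
   4  s[4:],s[3:]  4  'aaaa'
   5  s[3:],s[1:]  1  'a'
   6  s[1:],s[2:]  0  ''
   7  s[2:],s[0:]  2  'ba'

n(n+1)/2 = 8·9/2 = 36
Σ LCP = 0 + 1 + 2 + 3 + 4 + 1 + 0 + 2 = 13
distinct = 36 − 13 = 23

23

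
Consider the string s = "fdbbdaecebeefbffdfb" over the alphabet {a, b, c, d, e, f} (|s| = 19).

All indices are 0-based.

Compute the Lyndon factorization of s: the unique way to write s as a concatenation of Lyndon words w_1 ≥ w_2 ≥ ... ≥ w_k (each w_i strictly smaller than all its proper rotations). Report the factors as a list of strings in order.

["f", "d", "bbd", "aecebeefbffdfb"]

emit factor 1: 'f' (i=0, period=1)
emit factor 2: 'd' (i=1, period=1)
emit factor 3: 'bbd' (i=2, period=3)
emit factor 4: 'aecebeefbffdfb' (i=5, period=14)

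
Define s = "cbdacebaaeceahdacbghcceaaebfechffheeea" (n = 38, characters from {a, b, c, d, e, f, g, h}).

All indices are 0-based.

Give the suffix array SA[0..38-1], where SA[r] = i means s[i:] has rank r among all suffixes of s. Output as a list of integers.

[37, 23, 7, 15, 3, 24, 8, 12, 6, 1, 26, 17, 0, 16, 20, 21, 10, 4, 29, 14, 2, 36, 22, 11, 5, 25, 9, 28, 35, 34, 27, 31, 32, 18, 19, 13, 33, 30]

rank→(start, suffix):
  0 → (37, 'a')
  1 → (23, 'aaebfechffheeea')
  2 → (7, 'aaeceahdacbghcceaaebfechffheeea')
  3 → (15, 'acbghcceaaebfechffheeea')
  4 → (3, 'acebaaeceahdacbghcceaaebfechffheeea')
  5 → (24, 'aebfechffheeea')
  6 → (8, 'aeceahdacbghcceaaebfechffheeea')
  7 → (12, 'ahdacbghcceaaebfechffheeea')
  8 → (6, 'baaeceahdacbghcceaaebfechffheeea')
  9 → (1, 'bdacebaaeceahdacbghcceaaebfechffheeea')
  10 → (26, 'bfechffheeea')
  11 → (17, 'bghcceaaebfechffheeea')
  12 → (0, 'cbdacebaaeceahdacbghcceaaebfechffheeea')
  13 → (16, 'cbghcceaaebfechffheeea')
  14 → (20, 'cceaaebfechffheeea')
  15 → (21, 'ceaaebfechffheeea')
  16 → (10, 'ceahdacbghcceaaebfechffheeea')
  17 → (4, 'cebaaeceahdacbghcceaaebfechffheeea')
  18 → (29, 'chffheeea')
  19 → (14, 'dacbghcceaaebfechffheeea')
  20 → (2, 'dacebaaeceahdacbghcceaaebfechffheeea')
  21 → (36, 'ea')
  22 → (22, 'eaaebfechffheeea')
  23 → (11, 'eahdacbghcceaaebfechffheeea')
  24 → (5, 'ebaaeceahdacbghcceaaebfechffheeea')
  25 → (25, 'ebfechffheeea')
  26 → (9, 'eceahdacbghcceaaebfechffheeea')
  27 → (28, 'echffheeea')
  28 → (35, 'eea')
  29 → (34, 'eeea')
  30 → (27, 'fechffheeea')
  31 → (31, 'ffheeea')
  32 → (32, 'fheeea')
  33 → (18, 'ghcceaaebfechffheeea')
  34 → (19, 'hcceaaebfechffheeea')
  35 → (13, 'hdacbghcceaaebfechffheeea')
  36 → (33, 'heeea')
  37 → (30, 'hffheeea')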